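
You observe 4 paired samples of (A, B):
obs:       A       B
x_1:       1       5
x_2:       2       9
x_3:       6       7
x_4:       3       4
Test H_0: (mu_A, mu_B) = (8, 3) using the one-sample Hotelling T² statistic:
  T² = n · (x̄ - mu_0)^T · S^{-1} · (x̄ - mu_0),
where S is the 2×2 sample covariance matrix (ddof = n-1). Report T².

Step 1 — sample mean vector:
  mean(A) = (1 + 2 + 6 + 3) / 4 = 12/4 = 3
  mean(B) = (5 + 9 + 7 + 4) / 4 = 25/4 = 6.25
  x̄ = (3, 6.25),  deviation x̄ - mu_0 = (3, 6.25) - (8, 3) = (-5, 3.25).

Step 2 — sample covariance matrix, S[i,j] = (1/(n-1)) · Σ_k (x_{k,i} - mean_i) · (x_{k,j} - mean_j), divisor n-1 = 3:
  S[A,A] = ((-2)·(-2) + (-1)·(-1) + (3)·(3) + (0)·(0)) / 3 = 14/3 = 4.6667
  S[A,B] = ((-2)·(-1.25) + (-1)·(2.75) + (3)·(0.75) + (0)·(-2.25)) / 3 = 2/3 = 0.6667
  S[B,B] = ((-1.25)·(-1.25) + (2.75)·(2.75) + (0.75)·(0.75) + (-2.25)·(-2.25)) / 3 = 14.75/3 = 4.9167
  S = [[4.6667, 0.6667],
 [0.6667, 4.9167]].

Step 3 — invert S. det(S) = 4.6667·4.9167 - (0.6667)² = 22.5.
  S^{-1} = (1/det) · [[d, -b], [-b, a]] = [[0.2185, -0.0296],
 [-0.0296, 0.2074]].

Step 4 — quadratic form (x̄ - mu_0)^T · S^{-1} · (x̄ - mu_0):
  S^{-1} · (x̄ - mu_0) = (-1.1889, 0.8222),
  (x̄ - mu_0)^T · [...] = (-5)·(-1.1889) + (3.25)·(0.8222) = 8.6167.

Step 5 — scale by n: T² = 4 · 8.6167 = 34.4667.

T² ≈ 34.4667


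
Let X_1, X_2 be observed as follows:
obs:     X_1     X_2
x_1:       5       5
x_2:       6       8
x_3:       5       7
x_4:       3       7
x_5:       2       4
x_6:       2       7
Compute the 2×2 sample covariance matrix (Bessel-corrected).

Step 1 — column means:
  mean(X_1) = (5 + 6 + 5 + 3 + 2 + 2) / 6 = 23/6 = 3.8333
  mean(X_2) = (5 + 8 + 7 + 7 + 4 + 7) / 6 = 38/6 = 6.3333

Step 2 — sample covariance S[i,j] = (1/(n-1)) · Σ_k (x_{k,i} - mean_i) · (x_{k,j} - mean_j), with n-1 = 5.
  S[X_1,X_1] = ((1.1667)·(1.1667) + (2.1667)·(2.1667) + (1.1667)·(1.1667) + (-0.8333)·(-0.8333) + (-1.8333)·(-1.8333) + (-1.8333)·(-1.8333)) / 5 = 14.8333/5 = 2.9667
  S[X_1,X_2] = ((1.1667)·(-1.3333) + (2.1667)·(1.6667) + (1.1667)·(0.6667) + (-0.8333)·(0.6667) + (-1.8333)·(-2.3333) + (-1.8333)·(0.6667)) / 5 = 5.3333/5 = 1.0667
  S[X_2,X_2] = ((-1.3333)·(-1.3333) + (1.6667)·(1.6667) + (0.6667)·(0.6667) + (0.6667)·(0.6667) + (-2.3333)·(-2.3333) + (0.6667)·(0.6667)) / 5 = 11.3333/5 = 2.2667

S is symmetric (S[j,i] = S[i,j]). Assembling:

S = [[2.9667, 1.0667],
 [1.0667, 2.2667]]


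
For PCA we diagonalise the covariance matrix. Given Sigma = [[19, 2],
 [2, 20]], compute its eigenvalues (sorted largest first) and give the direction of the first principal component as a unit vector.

Step 1 — characteristic polynomial of 2×2 Sigma:
  det(Sigma - λI) = λ² - trace · λ + det = 0.
  trace = 19 + 20 = 39, det = 19·20 - (2)² = 376.
Step 2 — discriminant:
  Δ = trace² - 4·det = 1521 - 1504 = 17.
Step 3 — eigenvalues:
  λ = (trace ± √Δ)/2 = (39 ± 4.1231)/2,
  λ_1 = 21.5616,  λ_2 = 17.4384.

Step 4 — unit eigenvector for λ_1: solve (Sigma - λ_1 I)v = 0. First row:
  (19 - 21.5616)·v_x + (2)·v_y = 0, i.e. (-2.5616)·v_x + (2)·v_y = 0,
  so v ∝ (b, λ_1 - a) = (2, 2.5616) = u.
  ||u|| = √((2)² + (2.5616)²) = √(10.5616) ≈ 3.2499,
  v_1 = u/||u|| ≈ (0.6154, 0.7882) (||v_1|| = 1).

λ_1 = 21.5616,  λ_2 = 17.4384;  v_1 ≈ (0.6154, 0.7882)


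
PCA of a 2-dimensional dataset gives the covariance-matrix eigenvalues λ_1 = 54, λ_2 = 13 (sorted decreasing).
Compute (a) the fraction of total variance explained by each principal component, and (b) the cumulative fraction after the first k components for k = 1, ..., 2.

Step 1 — total variance = trace(Sigma) = Σ λ_i = 54 + 13 = 67.

Step 2 — fraction explained by component i = λ_i / Σ λ:
  PC1: 54/67 = 0.806
  PC2: 13/67 = 0.194

Step 3 — cumulative fraction after k components = (λ_1 + ... + λ_k) / Σ λ:
  k = 1: 54/67 = 0.806
  k = 2: (54 + 13)/67 = 67/67 = 1

Summary (fraction, with percent):

explained: PC1 0.806 (80.6%), PC2 0.194 (19.4%);  cumulative: 0.806, 1


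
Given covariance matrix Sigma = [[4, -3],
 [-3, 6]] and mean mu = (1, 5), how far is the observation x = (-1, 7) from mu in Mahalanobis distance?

Step 1 — centre the observation: (x - mu) = (-2, 2).

Step 2 — invert Sigma. det(Sigma) = 4·6 - (-3)² = 15.
  Sigma^{-1} = (1/det) · [[d, -b], [-b, a]] = [[0.4, 0.2],
 [0.2, 0.2667]].

Step 3 — form the quadratic (x - mu)^T · Sigma^{-1} · (x - mu):
  Sigma^{-1} · (x - mu) = (-0.4, 0.1333).
  (x - mu)^T · [Sigma^{-1} · (x - mu)] = (-2)·(-0.4) + (2)·(0.1333) = 1.0667.

Step 4 — take square root: d = √(1.0667) ≈ 1.0328.

d(x, mu) = √(1.0667) ≈ 1.0328


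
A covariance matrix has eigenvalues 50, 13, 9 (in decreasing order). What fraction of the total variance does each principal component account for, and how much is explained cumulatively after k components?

Step 1 — total variance = trace(Sigma) = Σ λ_i = 50 + 13 + 9 = 72.

Step 2 — fraction explained by component i = λ_i / Σ λ:
  PC1: 50/72 = 0.6944
  PC2: 13/72 = 0.1806
  PC3: 9/72 = 0.125

Step 3 — cumulative fraction after k components = (λ_1 + ... + λ_k) / Σ λ:
  k = 1: 50/72 = 0.6944
  k = 2: (50 + 13)/72 = 63/72 = 0.875
  k = 3: (50 + 13 + 9)/72 = 72/72 = 1

Summary (fraction, with percent):

explained: PC1 0.6944 (69.44%), PC2 0.1806 (18.06%), PC3 0.125 (12.5%);  cumulative: 0.6944, 0.875, 1


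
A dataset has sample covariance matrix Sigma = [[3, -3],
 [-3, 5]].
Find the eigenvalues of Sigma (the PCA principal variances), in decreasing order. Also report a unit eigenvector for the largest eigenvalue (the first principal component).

Step 1 — characteristic polynomial of 2×2 Sigma:
  det(Sigma - λI) = λ² - trace · λ + det = 0.
  trace = 3 + 5 = 8, det = 3·5 - (-3)² = 6.
Step 2 — discriminant:
  Δ = trace² - 4·det = 64 - 24 = 40.
Step 3 — eigenvalues:
  λ = (trace ± √Δ)/2 = (8 ± 6.3246)/2,
  λ_1 = 7.1623,  λ_2 = 0.8377.

Step 4 — unit eigenvector for λ_1: solve (Sigma - λ_1 I)v = 0. First row:
  (3 - 7.1623)·v_x + (-3)·v_y = 0, i.e. (-4.1623)·v_x + (-3)·v_y = 0,
  so v ∝ (b, λ_1 - a) = (-3, 4.1623); multiply by -1 so the first entry is positive: u = (3, -4.1623).
  ||u|| = √((3)² + (-4.1623)²) = √(26.3246) ≈ 5.1307,
  v_1 = u/||u|| ≈ (0.5847, -0.8112) (||v_1|| = 1).

λ_1 = 7.1623,  λ_2 = 0.8377;  v_1 ≈ (0.5847, -0.8112)


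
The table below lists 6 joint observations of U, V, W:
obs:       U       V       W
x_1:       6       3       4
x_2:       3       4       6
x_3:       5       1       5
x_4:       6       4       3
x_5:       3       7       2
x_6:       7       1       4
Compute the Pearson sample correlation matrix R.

Step 1 — column means:
  mean(U) = (6 + 3 + 5 + 6 + 3 + 7) / 6 = 30/6 = 5
  mean(V) = (3 + 4 + 1 + 4 + 7 + 1) / 6 = 20/6 = 3.3333
  mean(W) = (4 + 6 + 5 + 3 + 2 + 4) / 6 = 24/6 = 4

Step 2 — sample variances and covariances s[i,j] = (1/(n-1)) · Σ_k (x_{k,i} - mean_i) · (x_{k,j} - mean_j), with n-1 = 5:
  s[U,U] = ((1)·(1) + (-2)·(-2) + (0)·(0) + (1)·(1) + (-2)·(-2) + (2)·(2)) / 5 = 14/5 = 2.8
  s[U,V] = ((1)·(-0.3333) + (-2)·(0.6667) + (0)·(-2.3333) + (1)·(0.6667) + (-2)·(3.6667) + (2)·(-2.3333)) / 5 = -13/5 = -2.6
  s[U,W] = ((1)·(0) + (-2)·(2) + (0)·(1) + (1)·(-1) + (-2)·(-2) + (2)·(0)) / 5 = -1/5 = -0.2
  s[V,V] = ((-0.3333)·(-0.3333) + (0.6667)·(0.6667) + (-2.3333)·(-2.3333) + (0.6667)·(0.6667) + (3.6667)·(3.6667) + (-2.3333)·(-2.3333)) / 5 = 25.3333/5 = 5.0667
  s[V,W] = ((-0.3333)·(0) + (0.6667)·(2) + (-2.3333)·(1) + (0.6667)·(-1) + (3.6667)·(-2) + (-2.3333)·(0)) / 5 = -9/5 = -1.8
  s[W,W] = ((0)·(0) + (2)·(2) + (1)·(1) + (-1)·(-1) + (-2)·(-2) + (0)·(0)) / 5 = 10/5 = 2
  Sample standard deviations s_i = √(s[i,i]):
  s(U) = √(2.8) = 1.6733
  s(V) = √(5.0667) = 2.2509
  s(W) = √(2) = 1.4142

Step 3 — r_{ij} = s_{ij} / (s_i · s_j):
  r[U,U] = 1 (diagonal).
  r[U,V] = -2.6 / (1.6733 · 2.2509) = -2.6 / 3.7665 = -0.6903
  r[U,W] = -0.2 / (1.6733 · 1.4142) = -0.2 / 2.3664 = -0.0845
  r[V,V] = 1 (diagonal).
  r[V,W] = -1.8 / (2.2509 · 1.4142) = -1.8 / 3.1833 = -0.5655
  r[W,W] = 1 (diagonal).

R is symmetric with unit diagonal. Assembling:

R = [[1, -0.6903, -0.0845],
 [-0.6903, 1, -0.5655],
 [-0.0845, -0.5655, 1]]


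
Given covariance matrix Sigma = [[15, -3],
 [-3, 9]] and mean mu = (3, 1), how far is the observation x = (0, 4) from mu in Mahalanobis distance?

Step 1 — centre the observation: (x - mu) = (-3, 3).

Step 2 — invert Sigma. det(Sigma) = 15·9 - (-3)² = 126.
  Sigma^{-1} = (1/det) · [[d, -b], [-b, a]] = [[0.0714, 0.0238],
 [0.0238, 0.119]].

Step 3 — form the quadratic (x - mu)^T · Sigma^{-1} · (x - mu):
  Sigma^{-1} · (x - mu) = (-0.1429, 0.2857).
  (x - mu)^T · [Sigma^{-1} · (x - mu)] = (-3)·(-0.1429) + (3)·(0.2857) = 1.2857.

Step 4 — take square root: d = √(1.2857) ≈ 1.1339.

d(x, mu) = √(1.2857) ≈ 1.1339


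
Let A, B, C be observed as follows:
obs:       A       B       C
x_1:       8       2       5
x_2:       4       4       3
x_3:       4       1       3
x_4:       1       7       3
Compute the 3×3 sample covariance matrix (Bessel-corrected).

Step 1 — column means:
  mean(A) = (8 + 4 + 4 + 1) / 4 = 17/4 = 4.25
  mean(B) = (2 + 4 + 1 + 7) / 4 = 14/4 = 3.5
  mean(C) = (5 + 3 + 3 + 3) / 4 = 14/4 = 3.5

Step 2 — sample covariance S[i,j] = (1/(n-1)) · Σ_k (x_{k,i} - mean_i) · (x_{k,j} - mean_j), with n-1 = 3.
  S[A,A] = ((3.75)·(3.75) + (-0.25)·(-0.25) + (-0.25)·(-0.25) + (-3.25)·(-3.25)) / 3 = 24.75/3 = 8.25
  S[A,B] = ((3.75)·(-1.5) + (-0.25)·(0.5) + (-0.25)·(-2.5) + (-3.25)·(3.5)) / 3 = -16.5/3 = -5.5
  S[A,C] = ((3.75)·(1.5) + (-0.25)·(-0.5) + (-0.25)·(-0.5) + (-3.25)·(-0.5)) / 3 = 7.5/3 = 2.5
  S[B,B] = ((-1.5)·(-1.5) + (0.5)·(0.5) + (-2.5)·(-2.5) + (3.5)·(3.5)) / 3 = 21/3 = 7
  S[B,C] = ((-1.5)·(1.5) + (0.5)·(-0.5) + (-2.5)·(-0.5) + (3.5)·(-0.5)) / 3 = -3/3 = -1
  S[C,C] = ((1.5)·(1.5) + (-0.5)·(-0.5) + (-0.5)·(-0.5) + (-0.5)·(-0.5)) / 3 = 3/3 = 1

S is symmetric (S[j,i] = S[i,j]). Assembling:

S = [[8.25, -5.5, 2.5],
 [-5.5, 7, -1],
 [2.5, -1, 1]]


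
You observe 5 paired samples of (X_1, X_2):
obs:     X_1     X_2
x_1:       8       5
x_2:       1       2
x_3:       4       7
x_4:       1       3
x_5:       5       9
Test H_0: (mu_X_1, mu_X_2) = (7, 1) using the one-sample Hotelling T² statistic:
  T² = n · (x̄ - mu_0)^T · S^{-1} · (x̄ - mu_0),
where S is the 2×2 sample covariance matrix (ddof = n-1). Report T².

Step 1 — sample mean vector:
  mean(X_1) = (8 + 1 + 4 + 1 + 5) / 5 = 19/5 = 3.8
  mean(X_2) = (5 + 2 + 7 + 3 + 9) / 5 = 26/5 = 5.2
  x̄ = (3.8, 5.2),  deviation x̄ - mu_0 = (3.8, 5.2) - (7, 1) = (-3.2, 4.2).

Step 2 — sample covariance matrix, S[i,j] = (1/(n-1)) · Σ_k (x_{k,i} - mean_i) · (x_{k,j} - mean_j), divisor n-1 = 4:
  S[X_1,X_1] = ((4.2)·(4.2) + (-2.8)·(-2.8) + (0.2)·(0.2) + (-2.8)·(-2.8) + (1.2)·(1.2)) / 4 = 34.8/4 = 8.7
  S[X_1,X_2] = ((4.2)·(-0.2) + (-2.8)·(-3.2) + (0.2)·(1.8) + (-2.8)·(-2.2) + (1.2)·(3.8)) / 4 = 19.2/4 = 4.8
  S[X_2,X_2] = ((-0.2)·(-0.2) + (-3.2)·(-3.2) + (1.8)·(1.8) + (-2.2)·(-2.2) + (3.8)·(3.8)) / 4 = 32.8/4 = 8.2
  S = [[8.7, 4.8],
 [4.8, 8.2]].

Step 3 — invert S. det(S) = 8.7·8.2 - (4.8)² = 48.3.
  S^{-1} = (1/det) · [[d, -b], [-b, a]] = [[0.1698, -0.0994],
 [-0.0994, 0.1801]].

Step 4 — quadratic form (x̄ - mu_0)^T · S^{-1} · (x̄ - mu_0):
  S^{-1} · (x̄ - mu_0) = (-0.9607, 1.0745),
  (x̄ - mu_0)^T · [...] = (-3.2)·(-0.9607) + (4.2)·(1.0745) = 7.5872.

Step 5 — scale by n: T² = 5 · 7.5872 = 37.9358.

T² ≈ 37.9358


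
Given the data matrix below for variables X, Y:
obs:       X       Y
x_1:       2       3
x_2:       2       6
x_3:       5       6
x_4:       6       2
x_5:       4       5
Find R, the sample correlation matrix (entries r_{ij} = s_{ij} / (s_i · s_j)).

Step 1 — column means:
  mean(X) = (2 + 2 + 5 + 6 + 4) / 5 = 19/5 = 3.8
  mean(Y) = (3 + 6 + 6 + 2 + 5) / 5 = 22/5 = 4.4

Step 2 — sample variances and covariances s[i,j] = (1/(n-1)) · Σ_k (x_{k,i} - mean_i) · (x_{k,j} - mean_j), with n-1 = 4:
  s[X,X] = ((-1.8)·(-1.8) + (-1.8)·(-1.8) + (1.2)·(1.2) + (2.2)·(2.2) + (0.2)·(0.2)) / 4 = 12.8/4 = 3.2
  s[X,Y] = ((-1.8)·(-1.4) + (-1.8)·(1.6) + (1.2)·(1.6) + (2.2)·(-2.4) + (0.2)·(0.6)) / 4 = -3.6/4 = -0.9
  s[Y,Y] = ((-1.4)·(-1.4) + (1.6)·(1.6) + (1.6)·(1.6) + (-2.4)·(-2.4) + (0.6)·(0.6)) / 4 = 13.2/4 = 3.3
  Sample standard deviations s_i = √(s[i,i]):
  s(X) = √(3.2) = 1.7889
  s(Y) = √(3.3) = 1.8166

Step 3 — r_{ij} = s_{ij} / (s_i · s_j):
  r[X,X] = 1 (diagonal).
  r[X,Y] = -0.9 / (1.7889 · 1.8166) = -0.9 / 3.2496 = -0.277
  r[Y,Y] = 1 (diagonal).

R is symmetric with unit diagonal. Assembling:

R = [[1, -0.277],
 [-0.277, 1]]


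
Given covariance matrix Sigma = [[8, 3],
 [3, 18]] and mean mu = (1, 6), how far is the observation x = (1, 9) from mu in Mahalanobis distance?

Step 1 — centre the observation: (x - mu) = (0, 3).

Step 2 — invert Sigma. det(Sigma) = 8·18 - (3)² = 135.
  Sigma^{-1} = (1/det) · [[d, -b], [-b, a]] = [[0.1333, -0.0222],
 [-0.0222, 0.0593]].

Step 3 — form the quadratic (x - mu)^T · Sigma^{-1} · (x - mu):
  Sigma^{-1} · (x - mu) = (-0.0667, 0.1778).
  (x - mu)^T · [Sigma^{-1} · (x - mu)] = (0)·(-0.0667) + (3)·(0.1778) = 0.5333.

Step 4 — take square root: d = √(0.5333) ≈ 0.7303.

d(x, mu) = √(0.5333) ≈ 0.7303


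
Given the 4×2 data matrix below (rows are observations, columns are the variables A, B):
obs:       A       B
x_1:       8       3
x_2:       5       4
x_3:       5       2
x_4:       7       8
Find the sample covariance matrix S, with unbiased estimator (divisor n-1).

Step 1 — column means:
  mean(A) = (8 + 5 + 5 + 7) / 4 = 25/4 = 6.25
  mean(B) = (3 + 4 + 2 + 8) / 4 = 17/4 = 4.25

Step 2 — sample covariance S[i,j] = (1/(n-1)) · Σ_k (x_{k,i} - mean_i) · (x_{k,j} - mean_j), with n-1 = 3.
  S[A,A] = ((1.75)·(1.75) + (-1.25)·(-1.25) + (-1.25)·(-1.25) + (0.75)·(0.75)) / 3 = 6.75/3 = 2.25
  S[A,B] = ((1.75)·(-1.25) + (-1.25)·(-0.25) + (-1.25)·(-2.25) + (0.75)·(3.75)) / 3 = 3.75/3 = 1.25
  S[B,B] = ((-1.25)·(-1.25) + (-0.25)·(-0.25) + (-2.25)·(-2.25) + (3.75)·(3.75)) / 3 = 20.75/3 = 6.9167

S is symmetric (S[j,i] = S[i,j]). Assembling:

S = [[2.25, 1.25],
 [1.25, 6.9167]]


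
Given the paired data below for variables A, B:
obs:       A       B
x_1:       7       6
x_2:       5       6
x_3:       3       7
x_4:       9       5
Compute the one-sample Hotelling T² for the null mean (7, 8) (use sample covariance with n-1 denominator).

Step 1 — sample mean vector:
  mean(A) = (7 + 5 + 3 + 9) / 4 = 24/4 = 6
  mean(B) = (6 + 6 + 7 + 5) / 4 = 24/4 = 6
  x̄ = (6, 6),  deviation x̄ - mu_0 = (6, 6) - (7, 8) = (-1, -2).

Step 2 — sample covariance matrix, S[i,j] = (1/(n-1)) · Σ_k (x_{k,i} - mean_i) · (x_{k,j} - mean_j), divisor n-1 = 3:
  S[A,A] = ((1)·(1) + (-1)·(-1) + (-3)·(-3) + (3)·(3)) / 3 = 20/3 = 6.6667
  S[A,B] = ((1)·(0) + (-1)·(0) + (-3)·(1) + (3)·(-1)) / 3 = -6/3 = -2
  S[B,B] = ((0)·(0) + (0)·(0) + (1)·(1) + (-1)·(-1)) / 3 = 2/3 = 0.6667
  S = [[6.6667, -2],
 [-2, 0.6667]].

Step 3 — invert S. det(S) = 6.6667·0.6667 - (-2)² = 0.4444.
  S^{-1} = (1/det) · [[d, -b], [-b, a]] = [[1.5, 4.5],
 [4.5, 15]].

Step 4 — quadratic form (x̄ - mu_0)^T · S^{-1} · (x̄ - mu_0):
  S^{-1} · (x̄ - mu_0) = (-10.5, -34.5),
  (x̄ - mu_0)^T · [...] = (-1)·(-10.5) + (-2)·(-34.5) = 79.5.

Step 5 — scale by n: T² = 4 · 79.5 = 318.

T² ≈ 318


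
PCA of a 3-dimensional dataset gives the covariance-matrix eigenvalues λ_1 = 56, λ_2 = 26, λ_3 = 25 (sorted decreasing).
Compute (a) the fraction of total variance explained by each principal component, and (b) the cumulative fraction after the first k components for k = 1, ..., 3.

Step 1 — total variance = trace(Sigma) = Σ λ_i = 56 + 26 + 25 = 107.

Step 2 — fraction explained by component i = λ_i / Σ λ:
  PC1: 56/107 = 0.5234
  PC2: 26/107 = 0.243
  PC3: 25/107 = 0.2336

Step 3 — cumulative fraction after k components = (λ_1 + ... + λ_k) / Σ λ:
  k = 1: 56/107 = 0.5234
  k = 2: (56 + 26)/107 = 82/107 = 0.7664
  k = 3: (56 + 26 + 25)/107 = 107/107 = 1

Summary (fraction, with percent):

explained: PC1 0.5234 (52.34%), PC2 0.243 (24.3%), PC3 0.2336 (23.36%);  cumulative: 0.5234, 0.7664, 1


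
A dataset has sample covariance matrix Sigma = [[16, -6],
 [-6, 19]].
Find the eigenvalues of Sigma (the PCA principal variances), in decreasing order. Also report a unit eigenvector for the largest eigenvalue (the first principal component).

Step 1 — characteristic polynomial of 2×2 Sigma:
  det(Sigma - λI) = λ² - trace · λ + det = 0.
  trace = 16 + 19 = 35, det = 16·19 - (-6)² = 268.
Step 2 — discriminant:
  Δ = trace² - 4·det = 1225 - 1072 = 153.
Step 3 — eigenvalues:
  λ = (trace ± √Δ)/2 = (35 ± 12.3693)/2,
  λ_1 = 23.6847,  λ_2 = 11.3153.

Step 4 — unit eigenvector for λ_1: solve (Sigma - λ_1 I)v = 0. First row:
  (16 - 23.6847)·v_x + (-6)·v_y = 0, i.e. (-7.6847)·v_x + (-6)·v_y = 0,
  so v ∝ (b, λ_1 - a) = (-6, 7.6847); multiply by -1 so the first entry is positive: u = (6, -7.6847).
  ||u|| = √((6)² + (-7.6847)²) = √(95.054) ≈ 9.7496,
  v_1 = u/||u|| ≈ (0.6154, -0.7882) (||v_1|| = 1).

λ_1 = 23.6847,  λ_2 = 11.3153;  v_1 ≈ (0.6154, -0.7882)


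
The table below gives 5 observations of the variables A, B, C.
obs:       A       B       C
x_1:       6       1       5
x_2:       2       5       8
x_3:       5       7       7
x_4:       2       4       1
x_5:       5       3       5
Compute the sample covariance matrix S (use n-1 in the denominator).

Step 1 — column means:
  mean(A) = (6 + 2 + 5 + 2 + 5) / 5 = 20/5 = 4
  mean(B) = (1 + 5 + 7 + 4 + 3) / 5 = 20/5 = 4
  mean(C) = (5 + 8 + 7 + 1 + 5) / 5 = 26/5 = 5.2

Step 2 — sample covariance S[i,j] = (1/(n-1)) · Σ_k (x_{k,i} - mean_i) · (x_{k,j} - mean_j), with n-1 = 4.
  S[A,A] = ((2)·(2) + (-2)·(-2) + (1)·(1) + (-2)·(-2) + (1)·(1)) / 4 = 14/4 = 3.5
  S[A,B] = ((2)·(-3) + (-2)·(1) + (1)·(3) + (-2)·(0) + (1)·(-1)) / 4 = -6/4 = -1.5
  S[A,C] = ((2)·(-0.2) + (-2)·(2.8) + (1)·(1.8) + (-2)·(-4.2) + (1)·(-0.2)) / 4 = 4/4 = 1
  S[B,B] = ((-3)·(-3) + (1)·(1) + (3)·(3) + (0)·(0) + (-1)·(-1)) / 4 = 20/4 = 5
  S[B,C] = ((-3)·(-0.2) + (1)·(2.8) + (3)·(1.8) + (0)·(-4.2) + (-1)·(-0.2)) / 4 = 9/4 = 2.25
  S[C,C] = ((-0.2)·(-0.2) + (2.8)·(2.8) + (1.8)·(1.8) + (-4.2)·(-4.2) + (-0.2)·(-0.2)) / 4 = 28.8/4 = 7.2

S is symmetric (S[j,i] = S[i,j]). Assembling:

S = [[3.5, -1.5, 1],
 [-1.5, 5, 2.25],
 [1, 2.25, 7.2]]


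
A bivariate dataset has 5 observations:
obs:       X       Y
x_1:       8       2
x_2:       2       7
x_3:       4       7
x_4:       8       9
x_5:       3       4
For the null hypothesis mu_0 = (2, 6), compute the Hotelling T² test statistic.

Step 1 — sample mean vector:
  mean(X) = (8 + 2 + 4 + 8 + 3) / 5 = 25/5 = 5
  mean(Y) = (2 + 7 + 7 + 9 + 4) / 5 = 29/5 = 5.8
  x̄ = (5, 5.8),  deviation x̄ - mu_0 = (5, 5.8) - (2, 6) = (3, -0.2).

Step 2 — sample covariance matrix, S[i,j] = (1/(n-1)) · Σ_k (x_{k,i} - mean_i) · (x_{k,j} - mean_j), divisor n-1 = 4:
  S[X,X] = ((3)·(3) + (-3)·(-3) + (-1)·(-1) + (3)·(3) + (-2)·(-2)) / 4 = 32/4 = 8
  S[X,Y] = ((3)·(-3.8) + (-3)·(1.2) + (-1)·(1.2) + (3)·(3.2) + (-2)·(-1.8)) / 4 = -3/4 = -0.75
  S[Y,Y] = ((-3.8)·(-3.8) + (1.2)·(1.2) + (1.2)·(1.2) + (3.2)·(3.2) + (-1.8)·(-1.8)) / 4 = 30.8/4 = 7.7
  S = [[8, -0.75],
 [-0.75, 7.7]].

Step 3 — invert S. det(S) = 8·7.7 - (-0.75)² = 61.0375.
  S^{-1} = (1/det) · [[d, -b], [-b, a]] = [[0.1262, 0.0123],
 [0.0123, 0.1311]].

Step 4 — quadratic form (x̄ - mu_0)^T · S^{-1} · (x̄ - mu_0):
  S^{-1} · (x̄ - mu_0) = (0.376, 0.0106),
  (x̄ - mu_0)^T · [...] = (3)·(0.376) + (-0.2)·(0.0106) = 1.1259.

Step 5 — scale by n: T² = 5 · 1.1259 = 5.6293.

T² ≈ 5.6293


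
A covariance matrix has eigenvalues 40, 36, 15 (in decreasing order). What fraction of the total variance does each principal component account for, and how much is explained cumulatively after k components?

Step 1 — total variance = trace(Sigma) = Σ λ_i = 40 + 36 + 15 = 91.

Step 2 — fraction explained by component i = λ_i / Σ λ:
  PC1: 40/91 = 0.4396
  PC2: 36/91 = 0.3956
  PC3: 15/91 = 0.1648

Step 3 — cumulative fraction after k components = (λ_1 + ... + λ_k) / Σ λ:
  k = 1: 40/91 = 0.4396
  k = 2: (40 + 36)/91 = 76/91 = 0.8352
  k = 3: (40 + 36 + 15)/91 = 91/91 = 1

Summary (fraction, with percent):

explained: PC1 0.4396 (43.96%), PC2 0.3956 (39.56%), PC3 0.1648 (16.48%);  cumulative: 0.4396, 0.8352, 1


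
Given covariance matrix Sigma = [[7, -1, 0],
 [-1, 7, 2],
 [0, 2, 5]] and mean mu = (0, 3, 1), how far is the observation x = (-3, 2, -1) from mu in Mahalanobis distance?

Step 1 — centre the observation: (x - mu) = (-3, -1, -2).

Step 2 — invert Sigma (cofactor / det for 3×3, or solve directly):
  Sigma^{-1} = [[0.1462, 0.0236, -0.0094],
 [0.0236, 0.1651, -0.066],
 [-0.0094, -0.066, 0.2264]].

Step 3 — form the quadratic (x - mu)^T · Sigma^{-1} · (x - mu):
  Sigma^{-1} · (x - mu) = (-0.4434, -0.1038, -0.3585).
  (x - mu)^T · [Sigma^{-1} · (x - mu)] = (-3)·(-0.4434) + (-1)·(-0.1038) + (-2)·(-0.3585) = 2.1509.

Step 4 — take square root: d = √(2.1509) ≈ 1.4666.

d(x, mu) = √(2.1509) ≈ 1.4666


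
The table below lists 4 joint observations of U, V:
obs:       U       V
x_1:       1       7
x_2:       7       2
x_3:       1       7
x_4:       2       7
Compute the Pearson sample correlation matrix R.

Step 1 — column means:
  mean(U) = (1 + 7 + 1 + 2) / 4 = 11/4 = 2.75
  mean(V) = (7 + 2 + 7 + 7) / 4 = 23/4 = 5.75

Step 2 — sample variances and covariances s[i,j] = (1/(n-1)) · Σ_k (x_{k,i} - mean_i) · (x_{k,j} - mean_j), with n-1 = 3:
  s[U,U] = ((-1.75)·(-1.75) + (4.25)·(4.25) + (-1.75)·(-1.75) + (-0.75)·(-0.75)) / 3 = 24.75/3 = 8.25
  s[U,V] = ((-1.75)·(1.25) + (4.25)·(-3.75) + (-1.75)·(1.25) + (-0.75)·(1.25)) / 3 = -21.25/3 = -7.0833
  s[V,V] = ((1.25)·(1.25) + (-3.75)·(-3.75) + (1.25)·(1.25) + (1.25)·(1.25)) / 3 = 18.75/3 = 6.25
  Sample standard deviations s_i = √(s[i,i]):
  s(U) = √(8.25) = 2.8723
  s(V) = √(6.25) = 2.5

Step 3 — r_{ij} = s_{ij} / (s_i · s_j):
  r[U,U] = 1 (diagonal).
  r[U,V] = -7.0833 / (2.8723 · 2.5) = -7.0833 / 7.1807 = -0.9864
  r[V,V] = 1 (diagonal).

R is symmetric with unit diagonal. Assembling:

R = [[1, -0.9864],
 [-0.9864, 1]]


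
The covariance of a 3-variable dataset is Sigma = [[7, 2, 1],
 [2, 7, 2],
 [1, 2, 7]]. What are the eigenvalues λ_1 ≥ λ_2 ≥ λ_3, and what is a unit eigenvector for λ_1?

Step 1 — characteristic polynomial p(λ) = det(λI - Sigma) = λ³ - tr·λ² + c_1·λ - det, where tr = trace, c_1 = sum of the principal 2×2 minors, det = det(Sigma):
  tr = 7 + 7 + 7 = 21,
  c_1 = (7·7 - (2)²) + (7·7 - (1)²) + (7·7 - (2)²) = 45 + 48 + 45 = 138,
  det = 7·(7·7 - (2)²) - (2)·((2)·7 - (2)·(1)) + (1)·((2)·(2) - 7·(1)) = 7·(45) - (2)·(12) + (1)·(-3) = 288.
  So p(λ) = λ³ - 21λ² + 138λ - 288.
Step 2 — look for an integer root (rational root theorem: any rational root is an integer divisor of 288). Testing λ = 6:
  p(6) = 216 - 756 + 828 - 288 = 0  ✓
  Dividing out (λ - 6): p(λ) = (λ - 6)(λ² - 15λ + 48).
Step 3 — remaining eigenvalues from the quadratic λ² - 15λ + 48 = 0:
  Δ = 15² - 4·48 = 225 - 192 = 33,  λ = (15 ± √33)/2 = (15 ± 5.7446)/2 ≈ 10.3723 or 4.6277.
  Sorted: λ_1 = 10.3723,  λ_2 = 6,  λ_3 = 4.6277  (check: sum = 21 = tr ✓).

Step 4 — unit eigenvector for λ_1 ≈ 10.3723: v spans the null space of (Sigma - λ_1 I), whose rows are
  r_1 = (-3.3723, 2, 1),  r_2 = (2, -3.3723, 2),  r_3 = (1, 2, -3.3723).
  v is orthogonal to every row, so take v ∝ r_1 × r_2 = ((2)·(2) - (1)·(-3.3723), (1)·(2) - (-3.3723)·(2), (-3.3723)·(-3.3723) - (2)·(2)) ≈ (7.3723, 8.7446, 7.3723).
  Let u = (7.3723, 8.7446, 7.3723).
  ||u|| = √((7.3723)² + (8.7446)² + (7.3723)²) = √(185.1684) ≈ 13.6077,  v_1 = u/||u|| ≈ (0.5418, 0.6426, 0.5418) (||v_1|| = 1).

λ_1 = 10.3723,  λ_2 = 6,  λ_3 = 4.6277;  v_1 ≈ (0.5418, 0.6426, 0.5418)


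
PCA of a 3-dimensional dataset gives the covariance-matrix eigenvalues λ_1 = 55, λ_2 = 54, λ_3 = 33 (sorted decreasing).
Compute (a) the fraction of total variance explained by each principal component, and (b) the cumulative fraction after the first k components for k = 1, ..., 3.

Step 1 — total variance = trace(Sigma) = Σ λ_i = 55 + 54 + 33 = 142.

Step 2 — fraction explained by component i = λ_i / Σ λ:
  PC1: 55/142 = 0.3873
  PC2: 54/142 = 0.3803
  PC3: 33/142 = 0.2324

Step 3 — cumulative fraction after k components = (λ_1 + ... + λ_k) / Σ λ:
  k = 1: 55/142 = 0.3873
  k = 2: (55 + 54)/142 = 109/142 = 0.7676
  k = 3: (55 + 54 + 33)/142 = 142/142 = 1

Summary (fraction, with percent):

explained: PC1 0.3873 (38.73%), PC2 0.3803 (38.03%), PC3 0.2324 (23.24%);  cumulative: 0.3873, 0.7676, 1


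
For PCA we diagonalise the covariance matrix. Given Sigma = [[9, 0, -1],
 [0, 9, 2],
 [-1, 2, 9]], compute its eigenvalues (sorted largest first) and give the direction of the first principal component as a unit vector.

Step 1 — characteristic polynomial p(λ) = det(λI - Sigma) = λ³ - tr·λ² + c_1·λ - det, where tr = trace, c_1 = sum of the principal 2×2 minors, det = det(Sigma):
  tr = 9 + 9 + 9 = 27,
  c_1 = (9·9 - (0)²) + (9·9 - (-1)²) + (9·9 - (2)²) = 81 + 80 + 77 = 238,
  det = 9·(9·9 - (2)²) - (0)·((0)·9 - (2)·(-1)) + (-1)·((0)·(2) - 9·(-1)) = 9·(77) - (0)·(2) + (-1)·(9) = 684.
  So p(λ) = λ³ - 27λ² + 238λ - 684.
Step 2 — look for an integer root (rational root theorem: any rational root is an integer divisor of 684). Testing λ = 9:
  p(9) = 729 - 2187 + 2142 - 684 = 0  ✓
  Dividing out (λ - 9): p(λ) = (λ - 9)(λ² - 18λ + 76).
Step 3 — remaining eigenvalues from the quadratic λ² - 18λ + 76 = 0:
  Δ = 18² - 4·76 = 324 - 304 = 20,  λ = (18 ± √20)/2 = (18 ± 4.4721)/2 ≈ 11.2361 or 6.7639.
  Sorted: λ_1 = 11.2361,  λ_2 = 9,  λ_3 = 6.7639  (check: sum = 27 = tr ✓).

Step 4 — unit eigenvector for λ_1 ≈ 11.2361: v spans the null space of (Sigma - λ_1 I), whose rows are
  r_1 = (-2.2361, 0, -1),  r_2 = (0, -2.2361, 2),  r_3 = (-1, 2, -2.2361).
  v is orthogonal to every row, so take v ∝ r_1 × r_2 = ((0)·(2) - (-1)·(-2.2361), (-1)·(0) - (-2.2361)·(2), (-2.2361)·(-2.2361) - (0)·(0)) ≈ (-2.2361, 4.4721, 5).
  Rescale (multiply by -1 so the first nonzero entry is positive): u = (2.2361, -4.4721, -5).
  ||u|| = √((2.2361)² + (-4.4721)² + (-5)²) = √(50) ≈ 7.0711,  v_1 = u/||u|| ≈ (0.3162, -0.6325, -0.7071) (||v_1|| = 1).

λ_1 = 11.2361,  λ_2 = 9,  λ_3 = 6.7639;  v_1 ≈ (0.3162, -0.6325, -0.7071)


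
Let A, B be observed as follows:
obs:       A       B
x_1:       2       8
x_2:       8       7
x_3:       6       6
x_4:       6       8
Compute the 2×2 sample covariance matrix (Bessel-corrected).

Step 1 — column means:
  mean(A) = (2 + 8 + 6 + 6) / 4 = 22/4 = 5.5
  mean(B) = (8 + 7 + 6 + 8) / 4 = 29/4 = 7.25

Step 2 — sample covariance S[i,j] = (1/(n-1)) · Σ_k (x_{k,i} - mean_i) · (x_{k,j} - mean_j), with n-1 = 3.
  S[A,A] = ((-3.5)·(-3.5) + (2.5)·(2.5) + (0.5)·(0.5) + (0.5)·(0.5)) / 3 = 19/3 = 6.3333
  S[A,B] = ((-3.5)·(0.75) + (2.5)·(-0.25) + (0.5)·(-1.25) + (0.5)·(0.75)) / 3 = -3.5/3 = -1.1667
  S[B,B] = ((0.75)·(0.75) + (-0.25)·(-0.25) + (-1.25)·(-1.25) + (0.75)·(0.75)) / 3 = 2.75/3 = 0.9167

S is symmetric (S[j,i] = S[i,j]). Assembling:

S = [[6.3333, -1.1667],
 [-1.1667, 0.9167]]


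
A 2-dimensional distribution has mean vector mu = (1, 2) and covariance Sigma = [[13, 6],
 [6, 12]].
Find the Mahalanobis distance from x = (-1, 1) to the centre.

Step 1 — centre the observation: (x - mu) = (-2, -1).

Step 2 — invert Sigma. det(Sigma) = 13·12 - (6)² = 120.
  Sigma^{-1} = (1/det) · [[d, -b], [-b, a]] = [[0.1, -0.05],
 [-0.05, 0.1083]].

Step 3 — form the quadratic (x - mu)^T · Sigma^{-1} · (x - mu):
  Sigma^{-1} · (x - mu) = (-0.15, -0.0083).
  (x - mu)^T · [Sigma^{-1} · (x - mu)] = (-2)·(-0.15) + (-1)·(-0.0083) = 0.3083.

Step 4 — take square root: d = √(0.3083) ≈ 0.5553.

d(x, mu) = √(0.3083) ≈ 0.5553


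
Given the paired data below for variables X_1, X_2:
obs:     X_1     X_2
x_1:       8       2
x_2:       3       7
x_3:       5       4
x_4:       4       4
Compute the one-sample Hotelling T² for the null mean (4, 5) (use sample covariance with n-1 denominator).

Step 1 — sample mean vector:
  mean(X_1) = (8 + 3 + 5 + 4) / 4 = 20/4 = 5
  mean(X_2) = (2 + 7 + 4 + 4) / 4 = 17/4 = 4.25
  x̄ = (5, 4.25),  deviation x̄ - mu_0 = (5, 4.25) - (4, 5) = (1, -0.75).

Step 2 — sample covariance matrix, S[i,j] = (1/(n-1)) · Σ_k (x_{k,i} - mean_i) · (x_{k,j} - mean_j), divisor n-1 = 3:
  S[X_1,X_1] = ((3)·(3) + (-2)·(-2) + (0)·(0) + (-1)·(-1)) / 3 = 14/3 = 4.6667
  S[X_1,X_2] = ((3)·(-2.25) + (-2)·(2.75) + (0)·(-0.25) + (-1)·(-0.25)) / 3 = -12/3 = -4
  S[X_2,X_2] = ((-2.25)·(-2.25) + (2.75)·(2.75) + (-0.25)·(-0.25) + (-0.25)·(-0.25)) / 3 = 12.75/3 = 4.25
  S = [[4.6667, -4],
 [-4, 4.25]].

Step 3 — invert S. det(S) = 4.6667·4.25 - (-4)² = 3.8333.
  S^{-1} = (1/det) · [[d, -b], [-b, a]] = [[1.1087, 1.0435],
 [1.0435, 1.2174]].

Step 4 — quadratic form (x̄ - mu_0)^T · S^{-1} · (x̄ - mu_0):
  S^{-1} · (x̄ - mu_0) = (0.3261, 0.1304),
  (x̄ - mu_0)^T · [...] = (1)·(0.3261) + (-0.75)·(0.1304) = 0.2283.

Step 5 — scale by n: T² = 4 · 0.2283 = 0.913.

T² ≈ 0.913


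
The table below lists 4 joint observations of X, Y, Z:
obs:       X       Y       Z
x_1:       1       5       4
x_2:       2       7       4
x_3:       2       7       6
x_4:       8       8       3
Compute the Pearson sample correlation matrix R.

Step 1 — column means:
  mean(X) = (1 + 2 + 2 + 8) / 4 = 13/4 = 3.25
  mean(Y) = (5 + 7 + 7 + 8) / 4 = 27/4 = 6.75
  mean(Z) = (4 + 4 + 6 + 3) / 4 = 17/4 = 4.25

Step 2 — sample variances and covariances s[i,j] = (1/(n-1)) · Σ_k (x_{k,i} - mean_i) · (x_{k,j} - mean_j), with n-1 = 3:
  s[X,X] = ((-2.25)·(-2.25) + (-1.25)·(-1.25) + (-1.25)·(-1.25) + (4.75)·(4.75)) / 3 = 30.75/3 = 10.25
  s[X,Y] = ((-2.25)·(-1.75) + (-1.25)·(0.25) + (-1.25)·(0.25) + (4.75)·(1.25)) / 3 = 9.25/3 = 3.0833
  s[X,Z] = ((-2.25)·(-0.25) + (-1.25)·(-0.25) + (-1.25)·(1.75) + (4.75)·(-1.25)) / 3 = -7.25/3 = -2.4167
  s[Y,Y] = ((-1.75)·(-1.75) + (0.25)·(0.25) + (0.25)·(0.25) + (1.25)·(1.25)) / 3 = 4.75/3 = 1.5833
  s[Y,Z] = ((-1.75)·(-0.25) + (0.25)·(-0.25) + (0.25)·(1.75) + (1.25)·(-1.25)) / 3 = -0.75/3 = -0.25
  s[Z,Z] = ((-0.25)·(-0.25) + (-0.25)·(-0.25) + (1.75)·(1.75) + (-1.25)·(-1.25)) / 3 = 4.75/3 = 1.5833
  Sample standard deviations s_i = √(s[i,i]):
  s(X) = √(10.25) = 3.2016
  s(Y) = √(1.5833) = 1.2583
  s(Z) = √(1.5833) = 1.2583

Step 3 — r_{ij} = s_{ij} / (s_i · s_j):
  r[X,X] = 1 (diagonal).
  r[X,Y] = 3.0833 / (3.2016 · 1.2583) = 3.0833 / 4.0285 = 0.7654
  r[X,Z] = -2.4167 / (3.2016 · 1.2583) = -2.4167 / 4.0285 = -0.5999
  r[Y,Y] = 1 (diagonal).
  r[Y,Z] = -0.25 / (1.2583 · 1.2583) = -0.25 / 1.5833 = -0.1579
  r[Z,Z] = 1 (diagonal).

R is symmetric with unit diagonal. Assembling:

R = [[1, 0.7654, -0.5999],
 [0.7654, 1, -0.1579],
 [-0.5999, -0.1579, 1]]


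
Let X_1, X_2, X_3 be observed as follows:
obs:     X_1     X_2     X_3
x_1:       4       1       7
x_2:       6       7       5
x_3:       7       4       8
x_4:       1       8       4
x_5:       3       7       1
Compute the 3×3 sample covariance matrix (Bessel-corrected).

Step 1 — column means:
  mean(X_1) = (4 + 6 + 7 + 1 + 3) / 5 = 21/5 = 4.2
  mean(X_2) = (1 + 7 + 4 + 8 + 7) / 5 = 27/5 = 5.4
  mean(X_3) = (7 + 5 + 8 + 4 + 1) / 5 = 25/5 = 5

Step 2 — sample covariance S[i,j] = (1/(n-1)) · Σ_k (x_{k,i} - mean_i) · (x_{k,j} - mean_j), with n-1 = 4.
  S[X_1,X_1] = ((-0.2)·(-0.2) + (1.8)·(1.8) + (2.8)·(2.8) + (-3.2)·(-3.2) + (-1.2)·(-1.2)) / 4 = 22.8/4 = 5.7
  S[X_1,X_2] = ((-0.2)·(-4.4) + (1.8)·(1.6) + (2.8)·(-1.4) + (-3.2)·(2.6) + (-1.2)·(1.6)) / 4 = -10.4/4 = -2.6
  S[X_1,X_3] = ((-0.2)·(2) + (1.8)·(0) + (2.8)·(3) + (-3.2)·(-1) + (-1.2)·(-4)) / 4 = 16/4 = 4
  S[X_2,X_2] = ((-4.4)·(-4.4) + (1.6)·(1.6) + (-1.4)·(-1.4) + (2.6)·(2.6) + (1.6)·(1.6)) / 4 = 33.2/4 = 8.3
  S[X_2,X_3] = ((-4.4)·(2) + (1.6)·(0) + (-1.4)·(3) + (2.6)·(-1) + (1.6)·(-4)) / 4 = -22/4 = -5.5
  S[X_3,X_3] = ((2)·(2) + (0)·(0) + (3)·(3) + (-1)·(-1) + (-4)·(-4)) / 4 = 30/4 = 7.5

S is symmetric (S[j,i] = S[i,j]). Assembling:

S = [[5.7, -2.6, 4],
 [-2.6, 8.3, -5.5],
 [4, -5.5, 7.5]]


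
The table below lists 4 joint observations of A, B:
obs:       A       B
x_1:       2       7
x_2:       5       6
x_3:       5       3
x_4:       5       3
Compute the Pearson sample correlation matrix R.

Step 1 — column means:
  mean(A) = (2 + 5 + 5 + 5) / 4 = 17/4 = 4.25
  mean(B) = (7 + 6 + 3 + 3) / 4 = 19/4 = 4.75

Step 2 — sample variances and covariances s[i,j] = (1/(n-1)) · Σ_k (x_{k,i} - mean_i) · (x_{k,j} - mean_j), with n-1 = 3:
  s[A,A] = ((-2.25)·(-2.25) + (0.75)·(0.75) + (0.75)·(0.75) + (0.75)·(0.75)) / 3 = 6.75/3 = 2.25
  s[A,B] = ((-2.25)·(2.25) + (0.75)·(1.25) + (0.75)·(-1.75) + (0.75)·(-1.75)) / 3 = -6.75/3 = -2.25
  s[B,B] = ((2.25)·(2.25) + (1.25)·(1.25) + (-1.75)·(-1.75) + (-1.75)·(-1.75)) / 3 = 12.75/3 = 4.25
  Sample standard deviations s_i = √(s[i,i]):
  s(A) = √(2.25) = 1.5
  s(B) = √(4.25) = 2.0616

Step 3 — r_{ij} = s_{ij} / (s_i · s_j):
  r[A,A] = 1 (diagonal).
  r[A,B] = -2.25 / (1.5 · 2.0616) = -2.25 / 3.0923 = -0.7276
  r[B,B] = 1 (diagonal).

R is symmetric with unit diagonal. Assembling:

R = [[1, -0.7276],
 [-0.7276, 1]]


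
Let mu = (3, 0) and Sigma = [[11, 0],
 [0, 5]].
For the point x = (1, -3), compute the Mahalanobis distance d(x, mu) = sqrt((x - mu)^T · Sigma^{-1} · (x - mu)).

Step 1 — centre the observation: (x - mu) = (-2, -3).

Step 2 — invert Sigma. det(Sigma) = 11·5 - (0)² = 55.
  Sigma^{-1} = (1/det) · [[d, -b], [-b, a]] = [[0.0909, 0],
 [0, 0.2]].

Step 3 — form the quadratic (x - mu)^T · Sigma^{-1} · (x - mu):
  Sigma^{-1} · (x - mu) = (-0.1818, -0.6).
  (x - mu)^T · [Sigma^{-1} · (x - mu)] = (-2)·(-0.1818) + (-3)·(-0.6) = 2.1636.

Step 4 — take square root: d = √(2.1636) ≈ 1.4709.

d(x, mu) = √(2.1636) ≈ 1.4709


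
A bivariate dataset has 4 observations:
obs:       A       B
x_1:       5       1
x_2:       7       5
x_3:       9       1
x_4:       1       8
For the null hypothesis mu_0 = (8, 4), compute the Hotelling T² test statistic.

Step 1 — sample mean vector:
  mean(A) = (5 + 7 + 9 + 1) / 4 = 22/4 = 5.5
  mean(B) = (1 + 5 + 1 + 8) / 4 = 15/4 = 3.75
  x̄ = (5.5, 3.75),  deviation x̄ - mu_0 = (5.5, 3.75) - (8, 4) = (-2.5, -0.25).

Step 2 — sample covariance matrix, S[i,j] = (1/(n-1)) · Σ_k (x_{k,i} - mean_i) · (x_{k,j} - mean_j), divisor n-1 = 3:
  S[A,A] = ((-0.5)·(-0.5) + (1.5)·(1.5) + (3.5)·(3.5) + (-4.5)·(-4.5)) / 3 = 35/3 = 11.6667
  S[A,B] = ((-0.5)·(-2.75) + (1.5)·(1.25) + (3.5)·(-2.75) + (-4.5)·(4.25)) / 3 = -25.5/3 = -8.5
  S[B,B] = ((-2.75)·(-2.75) + (1.25)·(1.25) + (-2.75)·(-2.75) + (4.25)·(4.25)) / 3 = 34.75/3 = 11.5833
  S = [[11.6667, -8.5],
 [-8.5, 11.5833]].

Step 3 — invert S. det(S) = 11.6667·11.5833 - (-8.5)² = 62.8889.
  S^{-1} = (1/det) · [[d, -b], [-b, a]] = [[0.1842, 0.1352],
 [0.1352, 0.1855]].

Step 4 — quadratic form (x̄ - mu_0)^T · S^{-1} · (x̄ - mu_0):
  S^{-1} · (x̄ - mu_0) = (-0.4943, -0.3843),
  (x̄ - mu_0)^T · [...] = (-2.5)·(-0.4943) + (-0.25)·(-0.3843) = 1.3317.

Step 5 — scale by n: T² = 4 · 1.3317 = 5.3269.

T² ≈ 5.3269


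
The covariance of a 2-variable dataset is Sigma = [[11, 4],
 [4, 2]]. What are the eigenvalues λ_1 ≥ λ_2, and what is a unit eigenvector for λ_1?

Step 1 — characteristic polynomial of 2×2 Sigma:
  det(Sigma - λI) = λ² - trace · λ + det = 0.
  trace = 11 + 2 = 13, det = 11·2 - (4)² = 6.
Step 2 — discriminant:
  Δ = trace² - 4·det = 169 - 24 = 145.
Step 3 — eigenvalues:
  λ = (trace ± √Δ)/2 = (13 ± 12.0416)/2,
  λ_1 = 12.5208,  λ_2 = 0.4792.

Step 4 — unit eigenvector for λ_1: solve (Sigma - λ_1 I)v = 0. First row:
  (11 - 12.5208)·v_x + (4)·v_y = 0, i.e. (-1.5208)·v_x + (4)·v_y = 0,
  so v ∝ (b, λ_1 - a) = (4, 1.5208) = u.
  ||u|| = √((4)² + (1.5208)²) = √(18.3128) ≈ 4.2793,
  v_1 = u/||u|| ≈ (0.9347, 0.3554) (||v_1|| = 1).

λ_1 = 12.5208,  λ_2 = 0.4792;  v_1 ≈ (0.9347, 0.3554)


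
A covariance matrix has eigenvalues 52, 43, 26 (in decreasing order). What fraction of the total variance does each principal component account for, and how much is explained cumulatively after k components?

Step 1 — total variance = trace(Sigma) = Σ λ_i = 52 + 43 + 26 = 121.

Step 2 — fraction explained by component i = λ_i / Σ λ:
  PC1: 52/121 = 0.4298
  PC2: 43/121 = 0.3554
  PC3: 26/121 = 0.2149

Step 3 — cumulative fraction after k components = (λ_1 + ... + λ_k) / Σ λ:
  k = 1: 52/121 = 0.4298
  k = 2: (52 + 43)/121 = 95/121 = 0.7851
  k = 3: (52 + 43 + 26)/121 = 121/121 = 1

Summary (fraction, with percent):

explained: PC1 0.4298 (42.98%), PC2 0.3554 (35.54%), PC3 0.2149 (21.49%);  cumulative: 0.4298, 0.7851, 1


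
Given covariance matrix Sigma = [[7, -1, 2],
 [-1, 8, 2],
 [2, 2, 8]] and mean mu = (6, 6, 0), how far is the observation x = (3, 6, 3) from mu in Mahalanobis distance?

Step 1 — centre the observation: (x - mu) = (-3, 0, 3).

Step 2 — invert Sigma (cofactor / det for 3×3, or solve directly):
  Sigma^{-1} = [[0.1613, 0.0323, -0.0484],
 [0.0323, 0.1398, -0.043],
 [-0.0484, -0.043, 0.1478]].

Step 3 — form the quadratic (x - mu)^T · Sigma^{-1} · (x - mu):
  Sigma^{-1} · (x - mu) = (-0.629, -0.2258, 0.5887).
  (x - mu)^T · [Sigma^{-1} · (x - mu)] = (-3)·(-0.629) + (0)·(-0.2258) + (3)·(0.5887) = 3.6532.

Step 4 — take square root: d = √(3.6532) ≈ 1.9113.

d(x, mu) = √(3.6532) ≈ 1.9113


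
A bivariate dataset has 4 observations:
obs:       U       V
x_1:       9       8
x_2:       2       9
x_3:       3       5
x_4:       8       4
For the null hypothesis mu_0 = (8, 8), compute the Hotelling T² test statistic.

Step 1 — sample mean vector:
  mean(U) = (9 + 2 + 3 + 8) / 4 = 22/4 = 5.5
  mean(V) = (8 + 9 + 5 + 4) / 4 = 26/4 = 6.5
  x̄ = (5.5, 6.5),  deviation x̄ - mu_0 = (5.5, 6.5) - (8, 8) = (-2.5, -1.5).

Step 2 — sample covariance matrix, S[i,j] = (1/(n-1)) · Σ_k (x_{k,i} - mean_i) · (x_{k,j} - mean_j), divisor n-1 = 3:
  S[U,U] = ((3.5)·(3.5) + (-3.5)·(-3.5) + (-2.5)·(-2.5) + (2.5)·(2.5)) / 3 = 37/3 = 12.3333
  S[U,V] = ((3.5)·(1.5) + (-3.5)·(2.5) + (-2.5)·(-1.5) + (2.5)·(-2.5)) / 3 = -6/3 = -2
  S[V,V] = ((1.5)·(1.5) + (2.5)·(2.5) + (-1.5)·(-1.5) + (-2.5)·(-2.5)) / 3 = 17/3 = 5.6667
  S = [[12.3333, -2],
 [-2, 5.6667]].

Step 3 — invert S. det(S) = 12.3333·5.6667 - (-2)² = 65.8889.
  S^{-1} = (1/det) · [[d, -b], [-b, a]] = [[0.086, 0.0304],
 [0.0304, 0.1872]].

Step 4 — quadratic form (x̄ - mu_0)^T · S^{-1} · (x̄ - mu_0):
  S^{-1} · (x̄ - mu_0) = (-0.2605, -0.3567),
  (x̄ - mu_0)^T · [...] = (-2.5)·(-0.2605) + (-1.5)·(-0.3567) = 1.1863.

Step 5 — scale by n: T² = 4 · 1.1863 = 4.7454.

T² ≈ 4.7454


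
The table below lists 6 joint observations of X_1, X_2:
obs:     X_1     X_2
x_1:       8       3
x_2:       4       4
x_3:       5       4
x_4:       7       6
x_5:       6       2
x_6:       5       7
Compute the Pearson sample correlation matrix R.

Step 1 — column means:
  mean(X_1) = (8 + 4 + 5 + 7 + 6 + 5) / 6 = 35/6 = 5.8333
  mean(X_2) = (3 + 4 + 4 + 6 + 2 + 7) / 6 = 26/6 = 4.3333

Step 2 — sample variances and covariances s[i,j] = (1/(n-1)) · Σ_k (x_{k,i} - mean_i) · (x_{k,j} - mean_j), with n-1 = 5:
  s[X_1,X_1] = ((2.1667)·(2.1667) + (-1.8333)·(-1.8333) + (-0.8333)·(-0.8333) + (1.1667)·(1.1667) + (0.1667)·(0.1667) + (-0.8333)·(-0.8333)) / 5 = 10.8333/5 = 2.1667
  s[X_1,X_2] = ((2.1667)·(-1.3333) + (-1.8333)·(-0.3333) + (-0.8333)·(-0.3333) + (1.1667)·(1.6667) + (0.1667)·(-2.3333) + (-0.8333)·(2.6667)) / 5 = -2.6667/5 = -0.5333
  s[X_2,X_2] = ((-1.3333)·(-1.3333) + (-0.3333)·(-0.3333) + (-0.3333)·(-0.3333) + (1.6667)·(1.6667) + (-2.3333)·(-2.3333) + (2.6667)·(2.6667)) / 5 = 17.3333/5 = 3.4667
  Sample standard deviations s_i = √(s[i,i]):
  s(X_1) = √(2.1667) = 1.472
  s(X_2) = √(3.4667) = 1.8619

Step 3 — r_{ij} = s_{ij} / (s_i · s_j):
  r[X_1,X_1] = 1 (diagonal).
  r[X_1,X_2] = -0.5333 / (1.472 · 1.8619) = -0.5333 / 2.7406 = -0.1946
  r[X_2,X_2] = 1 (diagonal).

R is symmetric with unit diagonal. Assembling:

R = [[1, -0.1946],
 [-0.1946, 1]]
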